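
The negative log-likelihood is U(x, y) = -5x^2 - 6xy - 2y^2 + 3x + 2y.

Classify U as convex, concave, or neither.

U is quadratic, so its Hessian is the constant matrix H = [[-10, -6], [-6, -4]].
det(H) = 4, tr(H) = -14.
det(H) > 0 and tr(H) < 0, so H is negative definite everywhere: concave.

concave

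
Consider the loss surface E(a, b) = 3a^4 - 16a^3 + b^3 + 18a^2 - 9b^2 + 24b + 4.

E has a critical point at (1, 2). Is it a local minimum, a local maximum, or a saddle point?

The mixed partial ∂²E/∂a∂b is 0, so the Hessian at any point is diag(E_aa, E_bb) = diag(12(3a^2 - 8a + 3), 6(b - 3)).
At (1, 2): H = diag(-24, -6).
Both eigenvalues are negative, so H is negative definite: a local maximum.

local maximum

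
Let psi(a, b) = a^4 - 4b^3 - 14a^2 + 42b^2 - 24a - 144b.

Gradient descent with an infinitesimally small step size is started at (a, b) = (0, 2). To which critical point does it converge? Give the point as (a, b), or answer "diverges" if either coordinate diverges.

(3, 3)

psi is separable, so gradient descent decouples: a follows -∂psi/∂a, b follows -∂psi/∂b.
∂psi/∂a = 4(a - 3)(a + 1)(a + 2); at a=0 this is -24, so a increases.
∂psi/∂b = -12(b - 4)(b - 3); at b=2 this is -24, so b increases.
a converges to its nearest critical value 3 (a local min of the a-part); b converges to 3. The iterate converges to (3, 3).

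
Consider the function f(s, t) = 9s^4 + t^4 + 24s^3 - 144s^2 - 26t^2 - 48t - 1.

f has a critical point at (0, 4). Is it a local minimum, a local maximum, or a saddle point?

saddle point

The mixed partial ∂²f/∂s∂t is 0, so the Hessian at any point is diag(f_ss, f_tt) = diag(36(3s^2 + 4s - 8), 4(3t^2 - 13)).
At (0, 4): H = diag(-288, 140).
The eigenvalues have opposite signs, so H is indefinite: a saddle point.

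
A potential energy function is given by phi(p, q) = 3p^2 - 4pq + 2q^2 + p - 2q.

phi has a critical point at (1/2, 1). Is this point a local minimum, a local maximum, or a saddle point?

The Hessian of phi is constant: H = [[6, -4], [-4, 4]].
det(H) = 6·4 − (-4)² = 8.
det(H) > 0 and tr(H) = 10 > 0, so H is positive definite and the point is a local minimum.

local minimum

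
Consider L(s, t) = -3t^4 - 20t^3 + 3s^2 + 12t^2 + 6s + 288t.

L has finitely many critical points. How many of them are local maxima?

0

L separates as a function of s plus a function of t, so ∇L=0 decouples.
∂L/∂s = 6(s + 1) = 0 at s ∈ {-1}; ∂L/∂t = -12(t - 2)(t + 3)(t + 4) = 0 at t ∈ {-4, -3, 2}.
The Hessian is diagonal: diag(L_ss, L_tt). Second derivatives: L_ss(-1)=6; L_tt(-4)=-72, L_tt(-3)=60, L_tt(2)=-360.
Local maxima occur where both diagonal entries negative: none. Count: 0.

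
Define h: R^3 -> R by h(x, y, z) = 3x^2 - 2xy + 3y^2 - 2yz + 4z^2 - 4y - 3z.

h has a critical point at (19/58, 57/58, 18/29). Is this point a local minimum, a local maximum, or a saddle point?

local minimum

The Hessian is constant: H = [[6, -2, 0], [-2, 6, -2], [0, -2, 8]].
Leading principal minors: Δ₁ = 6, Δ₂ = 32, Δ₃ = 232.
All leading minors are positive, so H is positive definite: a local minimum.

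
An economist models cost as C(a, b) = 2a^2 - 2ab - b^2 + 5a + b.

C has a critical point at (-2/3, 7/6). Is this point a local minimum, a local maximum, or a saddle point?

The Hessian of C is constant: H = [[4, -2], [-2, -2]].
det(H) = 4·(-2) − (-2)² = -12.
Since det(H) < 0, H is indefinite and the critical point is a saddle point.

saddle point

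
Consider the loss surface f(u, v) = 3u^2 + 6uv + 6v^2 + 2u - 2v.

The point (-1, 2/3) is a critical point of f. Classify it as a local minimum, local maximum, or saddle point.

local minimum

The Hessian of f is constant: H = [[6, 6], [6, 12]].
det(H) = 6·12 − 6² = 36.
det(H) > 0 and tr(H) = 18 > 0, so H is positive definite and the point is a local minimum.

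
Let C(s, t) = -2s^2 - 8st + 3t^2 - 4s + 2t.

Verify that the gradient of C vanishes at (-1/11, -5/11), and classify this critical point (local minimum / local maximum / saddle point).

saddle point

∇C = (-4s - 8t - 4, -8s + 6t + 2); substituting (-1/11, -5/11) gives ∇C = (0, 0), so (-1/11, -5/11) is indeed a critical point.
The Hessian of C is constant: H = [[-4, -8], [-8, 6]].
det(H) = (-4)·6 − (-8)² = -88.
Since det(H) < 0, H is indefinite and the critical point is a saddle point.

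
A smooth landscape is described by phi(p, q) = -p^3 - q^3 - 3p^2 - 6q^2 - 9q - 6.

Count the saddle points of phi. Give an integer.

phi separates as a function of p plus a function of q, so ∇phi=0 decouples.
∂phi/∂p = -3p(p + 2) = 0 at p ∈ {-2, 0}; ∂phi/∂q = -3(q + 1)(q + 3) = 0 at q ∈ {-3, -1}.
The Hessian is diagonal: diag(phi_pp, phi_qq). Second derivatives: phi_pp(-2)=6, phi_pp(0)=-6; phi_qq(-3)=6, phi_qq(-1)=-6.
Saddle points occur where the two diagonal entries have opposite signs: (-2, -1), (0, -3). Count: 2.

2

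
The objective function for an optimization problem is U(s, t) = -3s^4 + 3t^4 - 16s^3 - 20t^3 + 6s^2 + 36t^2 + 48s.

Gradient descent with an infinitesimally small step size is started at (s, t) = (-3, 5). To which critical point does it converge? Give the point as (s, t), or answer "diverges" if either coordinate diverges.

(-1, 3)

U is separable, so gradient descent decouples: s follows -∂U/∂s, t follows -∂U/∂t.
∂U/∂s = -12(s - 1)(s + 1)(s + 4); at s=-3 this is -96, so s increases.
∂U/∂t = 12t(t - 3)(t - 2); at t=5 this is 360, so t decreases.
s converges to its nearest critical value -1 (a local min of the s-part); t converges to 3. The iterate converges to (-1, 3).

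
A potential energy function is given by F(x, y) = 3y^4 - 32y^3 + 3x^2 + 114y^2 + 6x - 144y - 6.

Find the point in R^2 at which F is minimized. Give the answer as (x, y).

F(x,y) separates as P(x) + Q(y) − 6, so its minimum is min P + min Q − 6.
P'(x) = 6x + 6 vanishes at x ∈ {-1}; Q'(y) = 12(y - 4)(y - 3)(y - 1) vanishes at y ∈ {1, 3, 4}.
Local minima of P (where P''>0): P(-1)=-3. Local minima of Q: Q(1)=-59, Q(4)=-32.
So the global minimum of F is P(-1) + Q(1) − 6 = -3 − 59 − 6 = -68, attained at (-1, 1).

(-1, 1)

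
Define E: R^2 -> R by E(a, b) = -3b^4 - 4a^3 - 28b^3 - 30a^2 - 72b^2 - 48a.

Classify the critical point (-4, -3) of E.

The mixed partial ∂²E/∂a∂b is 0, so the Hessian at any point is diag(E_aa, E_bb) = diag(-12(2a + 5), -12(3b^2 + 14b + 12)).
At (-4, -3): H = diag(36, 36).
Both eigenvalues are positive, so H is positive definite: a local minimum.

local minimum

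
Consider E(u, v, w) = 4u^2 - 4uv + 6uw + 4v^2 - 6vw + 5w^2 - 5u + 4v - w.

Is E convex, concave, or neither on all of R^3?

convex

E is quadratic, so its Hessian is the constant matrix H = [[8, -4, 6], [-4, 8, -6], [6, -6, 10]].
Leading principal minors: 8, 48, 192.
All positive ⇒ H ≻ 0 ⇒ convex.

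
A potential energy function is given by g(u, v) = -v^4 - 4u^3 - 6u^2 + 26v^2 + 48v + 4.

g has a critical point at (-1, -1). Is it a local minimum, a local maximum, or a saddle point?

local minimum

The mixed partial ∂²g/∂u∂v is 0, so the Hessian at any point is diag(g_uu, g_vv) = diag(-12(2u + 1), 4(-3v^2 + 13)).
At (-1, -1): H = diag(12, 40).
Both eigenvalues are positive, so H is positive definite: a local minimum.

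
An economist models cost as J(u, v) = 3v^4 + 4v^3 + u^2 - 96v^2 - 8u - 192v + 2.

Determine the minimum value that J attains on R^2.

J(u,v) separates as P(u) + Q(v) + 2, so its minimum is min P + min Q + 2.
P'(u) = 2u - 8 vanishes at u ∈ {4}; Q'(v) = 12(v - 4)(v + 1)(v + 4) vanishes at v ∈ {-4, -1, 4}.
Local minima of P (where P''>0): P(4)=-16. Local minima of Q: Q(-4)=-256, Q(4)=-1280.
So the global minimum of J is P(4) + Q(4) + 2 = -16 − 1280 + 2 = -1294, attained at (4, 4).

-1294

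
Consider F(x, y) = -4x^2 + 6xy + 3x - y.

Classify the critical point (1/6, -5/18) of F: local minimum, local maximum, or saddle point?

saddle point

The Hessian of F is constant: H = [[-8, 6], [6, 0]].
det(H) = (-8)·0 − 6² = -36.
Since det(H) < 0, H is indefinite and the critical point is a saddle point.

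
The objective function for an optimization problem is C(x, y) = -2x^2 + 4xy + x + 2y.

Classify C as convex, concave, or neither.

neither

C is quadratic, so its Hessian is the constant matrix H = [[-4, 4], [4, 0]].
det(H) = -16, tr(H) = -4.
det(H) < 0, so H is indefinite: neither convex nor concave.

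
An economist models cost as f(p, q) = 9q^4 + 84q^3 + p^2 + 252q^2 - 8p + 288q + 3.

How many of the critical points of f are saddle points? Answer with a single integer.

f separates as a function of p plus a function of q, so ∇f=0 decouples.
∂f/∂p = 2(p - 4) = 0 at p ∈ {4}; ∂f/∂q = 36(q + 1)(q + 2)(q + 4) = 0 at q ∈ {-4, -2, -1}.
The Hessian is diagonal: diag(f_pp, f_qq). Second derivatives: f_pp(4)=2; f_qq(-4)=216, f_qq(-2)=-72, f_qq(-1)=108.
Saddle points occur where the two diagonal entries have opposite signs: (4, -2). Count: 1.

1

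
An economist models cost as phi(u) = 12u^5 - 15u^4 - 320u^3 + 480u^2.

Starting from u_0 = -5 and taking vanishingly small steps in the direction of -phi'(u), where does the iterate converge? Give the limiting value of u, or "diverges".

diverges

phi'(u) = 60u(u - 4)(u - 1)(u + 4), so phi'(-5) = 16200.
Gradient descent moves in the -phi' direction, i.e. u is decreasing.
There is no critical point below u=-5, and phi' keeps the same sign, so the iterate runs off to −∞.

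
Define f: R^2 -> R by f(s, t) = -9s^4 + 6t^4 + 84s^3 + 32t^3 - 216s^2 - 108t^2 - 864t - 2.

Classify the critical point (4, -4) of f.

saddle point

The mixed partial ∂²f/∂s∂t is 0, so the Hessian at any point is diag(f_ss, f_tt) = diag(36(-3s^2 + 14s - 12), 24(3t^2 + 8t - 9)).
At (4, -4): H = diag(-144, 168).
The eigenvalues have opposite signs, so H is indefinite: a saddle point.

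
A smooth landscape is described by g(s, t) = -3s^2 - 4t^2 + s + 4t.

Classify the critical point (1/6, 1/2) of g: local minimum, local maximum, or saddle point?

The Hessian of g is constant: H = [[-6, 0], [0, -8]].
det(H) = (-6)·(-8) − 0² = 48.
det(H) > 0 and tr(H) = -14 < 0, so H is negative definite and the point is a local maximum.

local maximum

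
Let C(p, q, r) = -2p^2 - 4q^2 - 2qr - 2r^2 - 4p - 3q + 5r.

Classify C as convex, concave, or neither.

concave

C is quadratic, so its Hessian is the constant matrix H = [[-4, 0, 0], [0, -8, -2], [0, -2, -4]].
Leading principal minors: -4, 32, -112.
Signs alternate −, +, − ⇒ H ≺ 0 ⇒ concave.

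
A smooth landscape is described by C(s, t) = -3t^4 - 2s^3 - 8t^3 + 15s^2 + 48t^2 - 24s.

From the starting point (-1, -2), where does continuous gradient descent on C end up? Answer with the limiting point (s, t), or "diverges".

(1, 0)

C is separable, so gradient descent decouples: s follows -∂C/∂s, t follows -∂C/∂t.
∂C/∂s = -6(s - 4)(s - 1); at s=-1 this is -60, so s increases.
∂C/∂t = -12t(t - 2)(t + 4); at t=-2 this is -192, so t increases.
s converges to its nearest critical value 1 (a local min of the s-part); t converges to 0. The iterate converges to (1, 0).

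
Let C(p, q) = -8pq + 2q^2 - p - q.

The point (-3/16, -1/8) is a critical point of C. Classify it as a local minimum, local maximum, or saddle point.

saddle point

The Hessian of C is constant: H = [[0, -8], [-8, 4]].
det(H) = 0·4 − (-8)² = -64.
Since det(H) < 0, H is indefinite and the critical point is a saddle point.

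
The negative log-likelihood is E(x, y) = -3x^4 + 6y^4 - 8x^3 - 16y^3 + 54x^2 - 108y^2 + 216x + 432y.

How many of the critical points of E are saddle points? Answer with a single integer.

5

E separates as a function of x plus a function of y, so ∇E=0 decouples.
∂E/∂x = -12(x - 3)(x + 2)(x + 3) = 0 at x ∈ {-3, -2, 3}; ∂E/∂y = 24(y - 3)(y - 2)(y + 3) = 0 at y ∈ {-3, 2, 3}.
The Hessian is diagonal: diag(E_xx, E_yy). Second derivatives: E_xx(-3)=-72, E_xx(-2)=60, E_xx(3)=-360; E_yy(-3)=720, E_yy(2)=-120, E_yy(3)=144.
Saddle points occur where the two diagonal entries have opposite signs: (-3, -3), (-3, 3), (-2, 2), (3, -3), (3, 3). Count: 5.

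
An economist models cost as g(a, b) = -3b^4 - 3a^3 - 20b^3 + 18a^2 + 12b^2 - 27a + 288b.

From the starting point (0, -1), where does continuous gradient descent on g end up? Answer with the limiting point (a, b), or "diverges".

(1, -3)

g is separable, so gradient descent decouples: a follows -∂g/∂a, b follows -∂g/∂b.
∂g/∂a = -9(a - 3)(a - 1); at a=0 this is -27, so a increases.
∂g/∂b = -12(b - 2)(b + 3)(b + 4); at b=-1 this is 216, so b decreases.
a converges to its nearest critical value 1 (a local min of the a-part); b converges to -3. The iterate converges to (1, -3).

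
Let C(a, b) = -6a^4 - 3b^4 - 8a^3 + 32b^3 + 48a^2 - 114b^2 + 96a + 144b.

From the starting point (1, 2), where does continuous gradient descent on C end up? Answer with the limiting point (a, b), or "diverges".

(-1, 3)

C is separable, so gradient descent decouples: a follows -∂C/∂a, b follows -∂C/∂b.
∂C/∂a = -24(a - 2)(a + 1)(a + 2); at a=1 this is 144, so a decreases.
∂C/∂b = -12(b - 4)(b - 3)(b - 1); at b=2 this is -24, so b increases.
a converges to its nearest critical value -1 (a local min of the a-part); b converges to 3. The iterate converges to (-1, 3).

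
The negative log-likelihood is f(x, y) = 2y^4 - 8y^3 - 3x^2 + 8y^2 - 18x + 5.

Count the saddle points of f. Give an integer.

2

f separates as a function of x plus a function of y, so ∇f=0 decouples.
∂f/∂x = -6(x + 3) = 0 at x ∈ {-3}; ∂f/∂y = 8y(y - 2)(y - 1) = 0 at y ∈ {0, 1, 2}.
The Hessian is diagonal: diag(f_xx, f_yy). Second derivatives: f_xx(-3)=-6; f_yy(0)=16, f_yy(1)=-8, f_yy(2)=16.
Saddle points occur where the two diagonal entries have opposite signs: (-3, 0), (-3, 2). Count: 2.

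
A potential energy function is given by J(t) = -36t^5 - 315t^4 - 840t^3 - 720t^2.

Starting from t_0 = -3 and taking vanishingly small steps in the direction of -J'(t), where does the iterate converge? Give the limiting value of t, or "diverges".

J'(t) = -180t(t + 1)(t + 2)(t + 4), so J'(-3) = 1080.
Gradient descent moves in the -J' direction, i.e. t is decreasing.
The nearest critical point in that direction is t = -4, where J'' = 4320 > 0 (a local minimum). The iterate converges there.

-4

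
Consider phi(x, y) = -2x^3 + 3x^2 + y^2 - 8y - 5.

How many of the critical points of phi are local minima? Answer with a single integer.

1

phi separates as a function of x plus a function of y, so ∇phi=0 decouples.
∂phi/∂x = -6x(x - 1) = 0 at x ∈ {0, 1}; ∂phi/∂y = 2(y - 4) = 0 at y ∈ {4}.
The Hessian is diagonal: diag(phi_xx, phi_yy). Second derivatives: phi_xx(0)=6, phi_xx(1)=-6; phi_yy(4)=2.
Local minima occur where both diagonal entries positive: (0, 4). Count: 1.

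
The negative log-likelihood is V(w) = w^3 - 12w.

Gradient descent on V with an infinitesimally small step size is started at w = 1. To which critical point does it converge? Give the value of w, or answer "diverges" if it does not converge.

2

V'(w) = 3(w - 2)(w + 2), so V'(1) = -9.
Gradient descent moves in the -V' direction, i.e. w is increasing.
The nearest critical point in that direction is w = 2, where V'' = 12 > 0 (a local minimum). The iterate converges there.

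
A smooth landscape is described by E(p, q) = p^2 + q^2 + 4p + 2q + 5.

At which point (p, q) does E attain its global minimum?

(-2, -1)

E(p,q) separates as A(p) + B(q) + 5, so its minimum is min A + min B + 5.
A'(p) = 2p + 4 vanishes at p ∈ {-2}; B'(q) = 2q + 2 vanishes at q ∈ {-1}.
Local minima of A (where A''>0): A(-2)=-4. Local minima of B: B(-1)=-1.
So the global minimum of E is A(-2) + B(-1) + 5 = -4 − 1 + 5 = 0, attained at (-2, -1).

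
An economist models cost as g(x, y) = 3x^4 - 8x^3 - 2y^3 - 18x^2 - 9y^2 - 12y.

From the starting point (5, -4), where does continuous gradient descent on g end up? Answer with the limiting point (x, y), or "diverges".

g is separable, so gradient descent decouples: x follows -∂g/∂x, y follows -∂g/∂y.
∂g/∂x = 12x(x - 3)(x + 1); at x=5 this is 720, so x decreases.
∂g/∂y = -6(y + 1)(y + 2); at y=-4 this is -36, so y increases.
x converges to its nearest critical value 3 (a local min of the x-part); y converges to -2. The iterate converges to (3, -2).

(3, -2)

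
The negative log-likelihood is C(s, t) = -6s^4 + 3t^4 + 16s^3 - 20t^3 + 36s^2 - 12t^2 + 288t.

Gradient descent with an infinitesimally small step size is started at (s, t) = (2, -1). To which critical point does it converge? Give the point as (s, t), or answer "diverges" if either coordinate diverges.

(0, -2)

C is separable, so gradient descent decouples: s follows -∂C/∂s, t follows -∂C/∂t.
∂C/∂s = -24s(s - 3)(s + 1); at s=2 this is 144, so s decreases.
∂C/∂t = 12(t - 4)(t - 3)(t + 2); at t=-1 this is 240, so t decreases.
s converges to its nearest critical value 0 (a local min of the s-part); t converges to -2. The iterate converges to (0, -2).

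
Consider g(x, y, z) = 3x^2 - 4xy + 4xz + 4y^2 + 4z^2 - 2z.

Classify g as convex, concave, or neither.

convex

g is quadratic, so its Hessian is the constant matrix H = [[6, -4, 4], [-4, 8, 0], [4, 0, 8]].
Leading principal minors: 6, 32, 128.
All positive ⇒ H ≻ 0 ⇒ convex.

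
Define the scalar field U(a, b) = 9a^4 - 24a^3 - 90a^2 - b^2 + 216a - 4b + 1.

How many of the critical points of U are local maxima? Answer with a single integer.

1

U separates as a function of a plus a function of b, so ∇U=0 decouples.
∂U/∂a = 36(a - 3)(a - 1)(a + 2) = 0 at a ∈ {-2, 1, 3}; ∂U/∂b = -2(b + 2) = 0 at b ∈ {-2}.
The Hessian is diagonal: diag(U_aa, U_bb). Second derivatives: U_aa(-2)=540, U_aa(1)=-216, U_aa(3)=360; U_bb(-2)=-2.
Local maxima occur where both diagonal entries negative: (1, -2). Count: 1.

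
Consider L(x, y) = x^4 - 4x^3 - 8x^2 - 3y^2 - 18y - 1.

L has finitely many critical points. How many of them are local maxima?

L separates as a function of x plus a function of y, so ∇L=0 decouples.
∂L/∂x = 4x(x - 4)(x + 1) = 0 at x ∈ {-1, 0, 4}; ∂L/∂y = -6(y + 3) = 0 at y ∈ {-3}.
The Hessian is diagonal: diag(L_xx, L_yy). Second derivatives: L_xx(-1)=20, L_xx(0)=-16, L_xx(4)=80; L_yy(-3)=-6.
Local maxima occur where both diagonal entries negative: (0, -3). Count: 1.

1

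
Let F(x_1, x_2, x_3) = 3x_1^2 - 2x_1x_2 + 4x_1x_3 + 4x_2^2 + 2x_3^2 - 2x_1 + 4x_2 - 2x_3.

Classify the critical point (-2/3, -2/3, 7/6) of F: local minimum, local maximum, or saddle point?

local minimum

The Hessian is constant: H = [[6, -2, 4], [-2, 8, 0], [4, 0, 4]].
Leading principal minors: Δ₁ = 6, Δ₂ = 44, Δ₃ = 48.
All leading minors are positive, so H is positive definite: a local minimum.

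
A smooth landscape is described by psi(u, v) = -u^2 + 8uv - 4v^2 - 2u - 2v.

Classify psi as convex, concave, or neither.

neither

psi is quadratic, so its Hessian is the constant matrix H = [[-2, 8], [8, -8]].
det(H) = -48, tr(H) = -10.
det(H) < 0, so H is indefinite: neither convex nor concave.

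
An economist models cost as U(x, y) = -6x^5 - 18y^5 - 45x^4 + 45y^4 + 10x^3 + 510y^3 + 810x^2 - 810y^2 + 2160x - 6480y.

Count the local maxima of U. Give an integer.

4

U separates as a function of x plus a function of y, so ∇U=0 decouples.
∂U/∂x = -30(x - 3)(x + 2)(x + 3)(x + 4) = 0 at x ∈ {-4, -3, -2, 3}; ∂U/∂y = -90(y - 4)(y - 3)(y + 2)(y + 3) = 0 at y ∈ {-3, -2, 3, 4}.
The Hessian is diagonal: diag(U_xx, U_yy). Second derivatives: U_xx(-4)=420, U_xx(-3)=-180, U_xx(-2)=300, U_xx(3)=-6300; U_yy(-3)=3780, U_yy(-2)=-2700, U_yy(3)=2700, U_yy(4)=-3780.
Local maxima occur where both diagonal entries negative: (-3, -2), (-3, 4), (3, -2), (3, 4). Count: 4.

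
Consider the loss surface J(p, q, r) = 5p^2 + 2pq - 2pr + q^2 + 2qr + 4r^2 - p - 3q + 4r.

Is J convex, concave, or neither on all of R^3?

J is quadratic, so its Hessian is the constant matrix H = [[10, 2, -2], [2, 2, 2], [-2, 2, 8]].
Leading principal minors: 10, 16, 64.
All positive ⇒ H ≻ 0 ⇒ convex.

convex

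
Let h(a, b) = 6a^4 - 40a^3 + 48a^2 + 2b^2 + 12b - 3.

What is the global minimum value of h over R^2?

-277

h(a,b) separates as P(a) + Q(b) − 3, so its minimum is min P + min Q − 3.
P'(a) = 24a(a - 4)(a - 1) vanishes at a ∈ {0, 1, 4}; Q'(b) = 4b + 12 vanishes at b ∈ {-3}.
Local minima of P (where P''>0): P(0)=0, P(4)=-256. Local minima of Q: Q(-3)=-18.
So the global minimum of h is P(4) + Q(-3) − 3 = -256 − 18 − 3 = -277, attained at (4, -3).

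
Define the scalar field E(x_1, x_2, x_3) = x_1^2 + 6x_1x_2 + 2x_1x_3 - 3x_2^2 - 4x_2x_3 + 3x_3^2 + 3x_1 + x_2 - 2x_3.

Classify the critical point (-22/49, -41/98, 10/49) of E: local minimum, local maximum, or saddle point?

The Hessian is constant: H = [[2, 6, 2], [6, -6, -4], [2, -4, 6]].
Leading principal minors: Δ₁ = 2, Δ₂ = -48, Δ₃ = -392.
The minors fit neither the all-positive nor the alternating-sign pattern, so H is indefinite: a saddle point.

saddle point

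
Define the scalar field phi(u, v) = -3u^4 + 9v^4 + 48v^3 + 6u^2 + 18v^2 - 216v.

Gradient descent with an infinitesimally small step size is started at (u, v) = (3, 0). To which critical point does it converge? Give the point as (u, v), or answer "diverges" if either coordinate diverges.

diverges

phi is separable, so gradient descent decouples: u follows -∂phi/∂u, v follows -∂phi/∂v.
∂phi/∂u = -12u(u - 1)(u + 1); at u=3 this is -288, so u increases.
∂phi/∂v = 36(v - 1)(v + 2)(v + 3); at v=0 this is -216, so v increases.
The u-coordinate has no critical point in that direction and runs off to infinity.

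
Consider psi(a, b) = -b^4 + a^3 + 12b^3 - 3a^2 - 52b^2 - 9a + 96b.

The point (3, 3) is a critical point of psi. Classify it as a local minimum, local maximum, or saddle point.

The mixed partial ∂²psi/∂a∂b is 0, so the Hessian at any point is diag(psi_aa, psi_bb) = diag(6(a - 1), 4(-3b^2 + 18b - 26)).
At (3, 3): H = diag(12, 4).
Both eigenvalues are positive, so H is positive definite: a local minimum.

local minimum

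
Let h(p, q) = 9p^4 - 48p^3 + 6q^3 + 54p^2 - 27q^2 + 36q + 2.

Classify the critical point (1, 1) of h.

local maximum

The mixed partial ∂²h/∂p∂q is 0, so the Hessian at any point is diag(h_pp, h_qq) = diag(36(3p^2 - 8p + 3), 18(2q - 3)).
At (1, 1): H = diag(-72, -18).
Both eigenvalues are negative, so H is negative definite: a local maximum.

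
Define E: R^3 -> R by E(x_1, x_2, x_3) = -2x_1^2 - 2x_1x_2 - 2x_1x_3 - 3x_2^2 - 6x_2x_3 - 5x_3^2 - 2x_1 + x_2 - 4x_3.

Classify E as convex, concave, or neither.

E is quadratic, so its Hessian is the constant matrix H = [[-4, -2, -2], [-2, -6, -6], [-2, -6, -10]].
Leading principal minors: -4, 20, -80.
Signs alternate −, +, − ⇒ H ≺ 0 ⇒ concave.

concave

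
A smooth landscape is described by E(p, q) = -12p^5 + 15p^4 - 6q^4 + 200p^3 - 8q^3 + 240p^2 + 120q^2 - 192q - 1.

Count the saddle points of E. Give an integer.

6

E separates as a function of p plus a function of q, so ∇E=0 decouples.
∂E/∂p = -60p(p - 4)(p + 1)(p + 2) = 0 at p ∈ {-2, -1, 0, 4}; ∂E/∂q = -24(q - 2)(q - 1)(q + 4) = 0 at q ∈ {-4, 1, 2}.
The Hessian is diagonal: diag(E_pp, E_qq). Second derivatives: E_pp(-2)=720, E_pp(-1)=-300, E_pp(0)=480, E_pp(4)=-7200; E_qq(-4)=-720, E_qq(1)=120, E_qq(2)=-144.
Saddle points occur where the two diagonal entries have opposite signs: (-2, -4), (-2, 2), (-1, 1), (0, -4), (0, 2), (4, 1). Count: 6.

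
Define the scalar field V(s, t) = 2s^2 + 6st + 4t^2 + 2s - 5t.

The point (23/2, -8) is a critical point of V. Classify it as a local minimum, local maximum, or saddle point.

saddle point

The Hessian of V is constant: H = [[4, 6], [6, 8]].
det(H) = 4·8 − 6² = -4.
Since det(H) < 0, H is indefinite and the critical point is a saddle point.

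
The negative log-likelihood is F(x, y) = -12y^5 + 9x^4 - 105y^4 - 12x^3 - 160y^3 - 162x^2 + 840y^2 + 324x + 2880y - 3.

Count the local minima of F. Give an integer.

4

F separates as a function of x plus a function of y, so ∇F=0 decouples.
∂F/∂x = 36(x - 3)(x - 1)(x + 3) = 0 at x ∈ {-3, 1, 3}; ∂F/∂y = -60(y - 2)(y + 2)(y + 3)(y + 4) = 0 at y ∈ {-4, -3, -2, 2}.
The Hessian is diagonal: diag(F_xx, F_yy). Second derivatives: F_xx(-3)=864, F_xx(1)=-288, F_xx(3)=432; F_yy(-4)=720, F_yy(-3)=-300, F_yy(-2)=480, F_yy(2)=-7200.
Local minima occur where both diagonal entries positive: (-3, -4), (-3, -2), (3, -4), (3, -2). Count: 4.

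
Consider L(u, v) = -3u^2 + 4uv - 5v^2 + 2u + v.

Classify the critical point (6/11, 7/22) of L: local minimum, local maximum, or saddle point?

local maximum

The Hessian of L is constant: H = [[-6, 4], [4, -10]].
det(H) = (-6)·(-10) − 4² = 44.
det(H) > 0 and tr(H) = -16 < 0, so H is negative definite and the point is a local maximum.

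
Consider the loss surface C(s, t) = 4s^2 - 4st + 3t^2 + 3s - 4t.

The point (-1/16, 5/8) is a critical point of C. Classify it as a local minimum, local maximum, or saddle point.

local minimum

The Hessian of C is constant: H = [[8, -4], [-4, 6]].
det(H) = 8·6 − (-4)² = 32.
det(H) > 0 and tr(H) = 14 > 0, so H is positive definite and the point is a local minimum.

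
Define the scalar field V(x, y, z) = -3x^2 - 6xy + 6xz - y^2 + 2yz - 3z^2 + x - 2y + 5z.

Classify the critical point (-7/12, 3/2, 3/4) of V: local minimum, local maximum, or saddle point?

The Hessian is constant: H = [[-6, -6, 6], [-6, -2, 2], [6, 2, -6]].
Leading principal minors: Δ₁ = -6, Δ₂ = -24, Δ₃ = 96.
The minors fit neither the all-positive nor the alternating-sign pattern, so H is indefinite: a saddle point.

saddle point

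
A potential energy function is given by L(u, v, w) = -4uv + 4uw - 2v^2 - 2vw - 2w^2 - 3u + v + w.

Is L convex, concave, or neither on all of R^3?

neither

L is quadratic, so its Hessian is the constant matrix H = [[0, -4, 4], [-4, -4, -2], [4, -2, -4]].
Leading principal minors: 0, -16, 192.
Neither pattern holds ⇒ H is indefinite ⇒ neither convex nor concave.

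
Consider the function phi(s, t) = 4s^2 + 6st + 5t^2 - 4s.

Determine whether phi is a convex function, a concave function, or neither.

phi is quadratic, so its Hessian is the constant matrix H = [[8, 6], [6, 10]].
det(H) = 44, tr(H) = 18.
det(H) > 0 and tr(H) > 0, so H is positive definite everywhere: convex.

convex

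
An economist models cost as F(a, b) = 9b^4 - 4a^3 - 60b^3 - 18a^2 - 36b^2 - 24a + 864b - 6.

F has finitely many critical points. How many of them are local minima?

F separates as a function of a plus a function of b, so ∇F=0 decouples.
∂F/∂a = -12(a + 1)(a + 2) = 0 at a ∈ {-2, -1}; ∂F/∂b = 36(b - 4)(b - 3)(b + 2) = 0 at b ∈ {-2, 3, 4}.
The Hessian is diagonal: diag(F_aa, F_bb). Second derivatives: F_aa(-2)=12, F_aa(-1)=-12; F_bb(-2)=1080, F_bb(3)=-180, F_bb(4)=216.
Local minima occur where both diagonal entries positive: (-2, -2), (-2, 4). Count: 2.

2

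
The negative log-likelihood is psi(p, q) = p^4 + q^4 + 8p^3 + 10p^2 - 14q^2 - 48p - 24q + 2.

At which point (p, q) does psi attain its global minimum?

(1, 3)

psi(p,q) separates as A(p) + B(q) + 2, so its minimum is min A + min B + 2.
A'(p) = 4(p - 1)(p + 3)(p + 4) vanishes at p ∈ {-4, -3, 1}; B'(q) = 4(q - 3)(q + 1)(q + 2) vanishes at q ∈ {-2, -1, 3}.
Local minima of A (where A''>0): A(-4)=96, A(1)=-29. Local minima of B: B(-2)=8, B(3)=-117.
So the global minimum of psi is A(1) + B(3) + 2 = -29 − 117 + 2 = -144, attained at (1, 3).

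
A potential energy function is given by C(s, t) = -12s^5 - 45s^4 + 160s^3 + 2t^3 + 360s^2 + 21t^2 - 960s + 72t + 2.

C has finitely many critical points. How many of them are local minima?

2

C separates as a function of s plus a function of t, so ∇C=0 decouples.
∂C/∂s = -60(s - 2)(s - 1)(s + 2)(s + 4) = 0 at s ∈ {-4, -2, 1, 2}; ∂C/∂t = 6(t + 3)(t + 4) = 0 at t ∈ {-4, -3}.
The Hessian is diagonal: diag(C_ss, C_tt). Second derivatives: C_ss(-4)=3600, C_ss(-2)=-1440, C_ss(1)=900, C_ss(2)=-1440; C_tt(-4)=-6, C_tt(-3)=6.
Local minima occur where both diagonal entries positive: (-4, -3), (1, -3). Count: 2.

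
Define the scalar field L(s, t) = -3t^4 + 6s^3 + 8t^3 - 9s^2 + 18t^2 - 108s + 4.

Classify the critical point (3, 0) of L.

local minimum

The mixed partial ∂²L/∂s∂t is 0, so the Hessian at any point is diag(L_ss, L_tt) = diag(18(2s - 1), 12(-3t^2 + 4t + 3)).
At (3, 0): H = diag(90, 36).
Both eigenvalues are positive, so H is positive definite: a local minimum.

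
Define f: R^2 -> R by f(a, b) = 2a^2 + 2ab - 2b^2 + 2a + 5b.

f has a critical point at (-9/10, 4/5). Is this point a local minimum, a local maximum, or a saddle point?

The Hessian of f is constant: H = [[4, 2], [2, -4]].
det(H) = 4·(-4) − 2² = -20.
Since det(H) < 0, H is indefinite and the critical point is a saddle point.

saddle point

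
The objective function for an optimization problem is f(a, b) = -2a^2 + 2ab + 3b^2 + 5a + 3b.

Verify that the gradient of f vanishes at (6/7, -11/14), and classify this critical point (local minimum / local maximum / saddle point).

saddle point

∇f = (-4a + 2b + 5, 2a + 6b + 3); substituting (6/7, -11/14) gives ∇f = (0, 0), so (6/7, -11/14) is indeed a critical point.
The Hessian of f is constant: H = [[-4, 2], [2, 6]].
det(H) = (-4)·6 − 2² = -28.
Since det(H) < 0, H is indefinite and the critical point is a saddle point.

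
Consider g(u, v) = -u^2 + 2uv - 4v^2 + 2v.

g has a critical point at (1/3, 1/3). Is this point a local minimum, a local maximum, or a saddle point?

The Hessian of g is constant: H = [[-2, 2], [2, -8]].
det(H) = (-2)·(-8) − 2² = 12.
det(H) > 0 and tr(H) = -10 < 0, so H is negative definite and the point is a local maximum.

local maximum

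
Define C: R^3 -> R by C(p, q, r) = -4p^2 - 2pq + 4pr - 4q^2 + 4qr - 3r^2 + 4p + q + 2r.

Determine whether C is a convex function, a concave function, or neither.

concave

C is quadratic, so its Hessian is the constant matrix H = [[-8, -2, 4], [-2, -8, 4], [4, 4, -6]].
Leading principal minors: -8, 60, -168.
Signs alternate −, +, − ⇒ H ≺ 0 ⇒ concave.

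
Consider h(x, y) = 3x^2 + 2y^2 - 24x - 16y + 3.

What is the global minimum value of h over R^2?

h(x,y) separates as P(x) + Q(y) + 3, so its minimum is min P + min Q + 3.
P'(x) = 6x - 24 vanishes at x ∈ {4}; Q'(y) = 4y - 16 vanishes at y ∈ {4}.
Local minima of P (where P''>0): P(4)=-48. Local minima of Q: Q(4)=-32.
So the global minimum of h is P(4) + Q(4) + 3 = -48 − 32 + 3 = -77, attained at (4, 4).

-77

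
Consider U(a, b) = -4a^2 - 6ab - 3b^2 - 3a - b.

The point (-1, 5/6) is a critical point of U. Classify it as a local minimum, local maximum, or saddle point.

local maximum

The Hessian of U is constant: H = [[-8, -6], [-6, -6]].
det(H) = (-8)·(-6) − (-6)² = 12.
det(H) > 0 and tr(H) = -14 < 0, so H is negative definite and the point is a local maximum.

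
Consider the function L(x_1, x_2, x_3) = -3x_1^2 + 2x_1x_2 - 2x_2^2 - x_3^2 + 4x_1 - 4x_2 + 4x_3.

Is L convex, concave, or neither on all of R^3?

concave

L is quadratic, so its Hessian is the constant matrix H = [[-6, 2, 0], [2, -4, 0], [0, 0, -2]].
Leading principal minors: -6, 20, -40.
Signs alternate −, +, − ⇒ H ≺ 0 ⇒ concave.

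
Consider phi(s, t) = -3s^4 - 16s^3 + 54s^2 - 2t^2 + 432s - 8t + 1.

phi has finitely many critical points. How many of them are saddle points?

1

phi separates as a function of s plus a function of t, so ∇phi=0 decouples.
∂phi/∂s = -12(s - 3)(s + 3)(s + 4) = 0 at s ∈ {-4, -3, 3}; ∂phi/∂t = -4(t + 2) = 0 at t ∈ {-2}.
The Hessian is diagonal: diag(phi_ss, phi_tt). Second derivatives: phi_ss(-4)=-84, phi_ss(-3)=72, phi_ss(3)=-504; phi_tt(-2)=-4.
Saddle points occur where the two diagonal entries have opposite signs: (-3, -2). Count: 1.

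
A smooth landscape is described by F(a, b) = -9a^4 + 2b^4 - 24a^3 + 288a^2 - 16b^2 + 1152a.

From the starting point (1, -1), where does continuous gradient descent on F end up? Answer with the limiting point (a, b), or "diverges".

(-2, -2)

F is separable, so gradient descent decouples: a follows -∂F/∂a, b follows -∂F/∂b.
∂F/∂a = -36(a - 4)(a + 2)(a + 4); at a=1 this is 1620, so a decreases.
∂F/∂b = 8b(b - 2)(b + 2); at b=-1 this is 24, so b decreases.
a converges to its nearest critical value -2 (a local min of the a-part); b converges to -2. The iterate converges to (-2, -2).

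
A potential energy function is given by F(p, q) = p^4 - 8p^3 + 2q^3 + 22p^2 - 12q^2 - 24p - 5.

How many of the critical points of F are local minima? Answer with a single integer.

F separates as a function of p plus a function of q, so ∇F=0 decouples.
∂F/∂p = 4(p - 3)(p - 2)(p - 1) = 0 at p ∈ {1, 2, 3}; ∂F/∂q = 6q(q - 4) = 0 at q ∈ {0, 4}.
The Hessian is diagonal: diag(F_pp, F_qq). Second derivatives: F_pp(1)=8, F_pp(2)=-4, F_pp(3)=8; F_qq(0)=-24, F_qq(4)=24.
Local minima occur where both diagonal entries positive: (1, 4), (3, 4). Count: 2.

2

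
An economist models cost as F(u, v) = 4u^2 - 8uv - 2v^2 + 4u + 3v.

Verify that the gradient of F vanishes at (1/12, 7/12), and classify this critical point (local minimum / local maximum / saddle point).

∇F = (8u - 8v + 4, -8u - 4v + 3); substituting (1/12, 7/12) gives ∇F = (0, 0), so (1/12, 7/12) is indeed a critical point.
The Hessian of F is constant: H = [[8, -8], [-8, -4]].
det(H) = 8·(-4) − (-8)² = -96.
Since det(H) < 0, H is indefinite and the critical point is a saddle point.

saddle point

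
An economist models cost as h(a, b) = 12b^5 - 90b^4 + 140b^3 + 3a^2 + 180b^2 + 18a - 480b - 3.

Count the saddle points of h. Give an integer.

2

h separates as a function of a plus a function of b, so ∇h=0 decouples.
∂h/∂a = 6(a + 3) = 0 at a ∈ {-3}; ∂h/∂b = 60(b - 4)(b - 2)(b - 1)(b + 1) = 0 at b ∈ {-1, 1, 2, 4}.
The Hessian is diagonal: diag(h_aa, h_bb). Second derivatives: h_aa(-3)=6; h_bb(-1)=-1800, h_bb(1)=360, h_bb(2)=-360, h_bb(4)=1800.
Saddle points occur where the two diagonal entries have opposite signs: (-3, -1), (-3, 2). Count: 2.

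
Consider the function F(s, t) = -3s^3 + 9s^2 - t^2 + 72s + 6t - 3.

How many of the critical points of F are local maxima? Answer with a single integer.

F separates as a function of s plus a function of t, so ∇F=0 decouples.
∂F/∂s = -9(s - 4)(s + 2) = 0 at s ∈ {-2, 4}; ∂F/∂t = -2(t - 3) = 0 at t ∈ {3}.
The Hessian is diagonal: diag(F_ss, F_tt). Second derivatives: F_ss(-2)=54, F_ss(4)=-54; F_tt(3)=-2.
Local maxima occur where both diagonal entries negative: (4, 3). Count: 1.

1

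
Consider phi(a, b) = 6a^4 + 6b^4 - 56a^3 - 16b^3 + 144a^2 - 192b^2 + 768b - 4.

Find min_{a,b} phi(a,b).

-3588

phi(a,b) separates as P(a) + Q(b) − 4, so its minimum is min P + min Q − 4.
P'(a) = 24a(a - 4)(a - 3) vanishes at a ∈ {0, 3, 4}; Q'(b) = 24(b - 4)(b - 2)(b + 4) vanishes at b ∈ {-4, 2, 4}.
Local minima of P (where P''>0): P(0)=0, P(4)=256. Local minima of Q: Q(-4)=-3584, Q(4)=512.
So the global minimum of phi is P(0) + Q(-4) − 4 = 0 − 3584 − 4 = -3588, attained at (0, -4).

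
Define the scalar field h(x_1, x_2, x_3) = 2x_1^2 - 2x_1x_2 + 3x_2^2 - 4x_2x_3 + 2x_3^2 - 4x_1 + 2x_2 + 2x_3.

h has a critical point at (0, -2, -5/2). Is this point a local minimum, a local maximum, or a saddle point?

local minimum

The Hessian is constant: H = [[4, -2, 0], [-2, 6, -4], [0, -4, 4]].
Leading principal minors: Δ₁ = 4, Δ₂ = 20, Δ₃ = 16.
All leading minors are positive, so H is positive definite: a local minimum.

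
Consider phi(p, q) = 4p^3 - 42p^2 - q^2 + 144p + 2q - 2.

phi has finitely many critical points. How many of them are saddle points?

1

phi separates as a function of p plus a function of q, so ∇phi=0 decouples.
∂phi/∂p = 12(p - 4)(p - 3) = 0 at p ∈ {3, 4}; ∂phi/∂q = -2(q - 1) = 0 at q ∈ {1}.
The Hessian is diagonal: diag(phi_pp, phi_qq). Second derivatives: phi_pp(3)=-12, phi_pp(4)=12; phi_qq(1)=-2.
Saddle points occur where the two diagonal entries have opposite signs: (4, 1). Count: 1.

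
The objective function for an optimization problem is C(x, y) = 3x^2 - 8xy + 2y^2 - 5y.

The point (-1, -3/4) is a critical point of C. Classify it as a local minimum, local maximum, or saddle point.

The Hessian of C is constant: H = [[6, -8], [-8, 4]].
det(H) = 6·4 − (-8)² = -40.
Since det(H) < 0, H is indefinite and the critical point is a saddle point.

saddle point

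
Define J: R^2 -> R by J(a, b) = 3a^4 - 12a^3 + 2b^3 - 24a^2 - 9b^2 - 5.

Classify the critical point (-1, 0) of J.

The mixed partial ∂²J/∂a∂b is 0, so the Hessian at any point is diag(J_aa, J_bb) = diag(12(3a^2 - 6a - 4), 6(2b - 3)).
At (-1, 0): H = diag(60, -18).
The eigenvalues have opposite signs, so H is indefinite: a saddle point.

saddle point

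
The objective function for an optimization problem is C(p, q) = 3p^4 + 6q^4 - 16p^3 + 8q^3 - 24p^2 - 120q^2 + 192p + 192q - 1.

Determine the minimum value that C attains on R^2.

C(p,q) separates as A(p) + B(q) − 1, so its minimum is min A + min B − 1.
A'(p) = 12(p - 4)(p - 2)(p + 2) vanishes at p ∈ {-2, 2, 4}; B'(q) = 24(q - 2)(q - 1)(q + 4) vanishes at q ∈ {-4, 1, 2}.
Local minima of A (where A''>0): A(-2)=-304, A(4)=128. Local minima of B: B(-4)=-1664, B(2)=64.
So the global minimum of C is A(-2) + B(-4) − 1 = -304 − 1664 − 1 = -1969, attained at (-2, -4).

-1969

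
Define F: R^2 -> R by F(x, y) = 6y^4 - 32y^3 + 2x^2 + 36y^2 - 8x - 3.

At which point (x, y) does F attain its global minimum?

F(x,y) separates as P(x) + Q(y) − 3, so its minimum is min P + min Q − 3.
P'(x) = 4x - 8 vanishes at x ∈ {2}; Q'(y) = 24y(y - 3)(y - 1) vanishes at y ∈ {0, 1, 3}.
Local minima of P (where P''>0): P(2)=-8. Local minima of Q: Q(0)=0, Q(3)=-54.
So the global minimum of F is P(2) + Q(3) − 3 = -8 − 54 − 3 = -65, attained at (2, 3).

(2, 3)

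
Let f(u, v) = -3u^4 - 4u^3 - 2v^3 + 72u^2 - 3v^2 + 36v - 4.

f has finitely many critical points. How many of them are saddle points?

3

f separates as a function of u plus a function of v, so ∇f=0 decouples.
∂f/∂u = -12u(u - 3)(u + 4) = 0 at u ∈ {-4, 0, 3}; ∂f/∂v = -6(v - 2)(v + 3) = 0 at v ∈ {-3, 2}.
The Hessian is diagonal: diag(f_uu, f_vv). Second derivatives: f_uu(-4)=-336, f_uu(0)=144, f_uu(3)=-252; f_vv(-3)=30, f_vv(2)=-30.
Saddle points occur where the two diagonal entries have opposite signs: (-4, -3), (0, 2), (3, -3). Count: 3.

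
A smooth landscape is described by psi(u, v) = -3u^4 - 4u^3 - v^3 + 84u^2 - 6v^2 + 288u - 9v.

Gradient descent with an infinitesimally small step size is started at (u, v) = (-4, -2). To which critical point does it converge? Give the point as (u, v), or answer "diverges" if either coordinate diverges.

psi is separable, so gradient descent decouples: u follows -∂psi/∂u, v follows -∂psi/∂v.
∂psi/∂u = -12(u - 4)(u + 2)(u + 3); at u=-4 this is 192, so u decreases.
∂psi/∂v = -3(v + 1)(v + 3); at v=-2 this is 3, so v decreases.
The u-coordinate has no critical point in that direction and runs off to infinity.

diverges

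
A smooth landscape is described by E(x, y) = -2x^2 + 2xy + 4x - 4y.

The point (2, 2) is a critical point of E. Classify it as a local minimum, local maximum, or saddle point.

The Hessian of E is constant: H = [[-4, 2], [2, 0]].
det(H) = (-4)·0 − 2² = -4.
Since det(H) < 0, H is indefinite and the critical point is a saddle point.

saddle point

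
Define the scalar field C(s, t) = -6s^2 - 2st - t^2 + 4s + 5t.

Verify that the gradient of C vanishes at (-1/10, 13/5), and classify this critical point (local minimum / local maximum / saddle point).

∇C = (-12s - 2t + 4, -2s - 2t + 5); substituting (-1/10, 13/5) gives ∇C = (0, 0), so (-1/10, 13/5) is indeed a critical point.
The Hessian of C is constant: H = [[-12, -2], [-2, -2]].
det(H) = (-12)·(-2) − (-2)² = 20.
det(H) > 0 and tr(H) = -14 < 0, so H is negative definite and the point is a local maximum.

local maximum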